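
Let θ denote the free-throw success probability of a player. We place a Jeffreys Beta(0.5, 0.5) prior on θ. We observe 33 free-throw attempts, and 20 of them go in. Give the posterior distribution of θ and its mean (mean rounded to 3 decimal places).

Posterior: Beta(20.5, 13.5); mean ≈ 0.603

The binomial likelihood is conjugate to the Beta prior: with 20 successes and 13 failures, the posterior is Beta(0.5+20, 0.5+13) = Beta(20.5, 13.5).
Posterior mean = α/(α+β) = 20.5/34 = 0.603.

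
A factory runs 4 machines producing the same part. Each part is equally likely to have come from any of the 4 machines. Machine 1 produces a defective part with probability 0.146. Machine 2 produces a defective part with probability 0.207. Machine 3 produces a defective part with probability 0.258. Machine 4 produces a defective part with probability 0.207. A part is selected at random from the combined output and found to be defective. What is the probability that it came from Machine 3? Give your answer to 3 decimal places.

Posterior probability ≈ 0.315

Tabulate prior·likelihood by source: [1] prior 0.25, lik 0.146, product 0.03650; [2] prior 0.25, lik 0.207, product 0.05175; [3] prior 0.25, lik 0.258, product 0.06450; [4] prior 0.25, lik 0.207, product 0.05175.
Normalizing constant = 0.20450; the posterior for Machine 3 is its product over the sum, 0.06450/0.20450 = 0.315.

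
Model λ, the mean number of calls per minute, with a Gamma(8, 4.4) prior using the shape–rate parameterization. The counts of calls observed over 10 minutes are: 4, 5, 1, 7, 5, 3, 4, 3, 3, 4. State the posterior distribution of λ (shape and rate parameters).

Posterior: Gamma(shape=47, rate=14.4)

The Poisson likelihood adds the total count to the shape and the number of exposure periods to the rate. Here ∑xᵢ = 39 and n = 10, so shape 8→47 and rate 4.4→14.4.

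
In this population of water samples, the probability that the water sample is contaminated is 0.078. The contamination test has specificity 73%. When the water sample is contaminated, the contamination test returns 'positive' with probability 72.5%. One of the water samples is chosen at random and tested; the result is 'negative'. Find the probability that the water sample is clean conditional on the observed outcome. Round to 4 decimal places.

P(¬H | E) ≈ 0.9691

Let H be the event that the water sample is contaminated. P(H) = 0.078, so P(¬H) = 0.922. With E the 'negative' result, P(E|H) = 0.275 and P(E|¬H) = 0.73.
P(E) = 0.275·0.078 + 0.73·0.922 = 0.021450 + 0.67306 = 0.69451.
By Bayes' theorem, P(H|E) = 0.021450 / 0.69451 = 0.0309. Hence P(¬H|E) = 1 − 0.0309 = 0.9691.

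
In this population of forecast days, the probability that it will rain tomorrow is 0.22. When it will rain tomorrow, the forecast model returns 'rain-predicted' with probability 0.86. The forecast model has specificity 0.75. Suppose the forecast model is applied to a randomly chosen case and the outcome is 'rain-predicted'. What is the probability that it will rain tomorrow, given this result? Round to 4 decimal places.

Let H be the event that it will rain tomorrow. P(H) = 0.22, so P(¬H) = 0.78. With E the 'rain-predicted' result, P(E|H) = 0.86 and P(E|¬H) = 0.25.
P(E) = 0.86·0.22 + 0.25·0.78 = 0.18920 + 0.19500 = 0.38420.
By Bayes' theorem, P(H|E) = 0.18920 / 0.38420 = 0.4925.

P(H | E) ≈ 0.4925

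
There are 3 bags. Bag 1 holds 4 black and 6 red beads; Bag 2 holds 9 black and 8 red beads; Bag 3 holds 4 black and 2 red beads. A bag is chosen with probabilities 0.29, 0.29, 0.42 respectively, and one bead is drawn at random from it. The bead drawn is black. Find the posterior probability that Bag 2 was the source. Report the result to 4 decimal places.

Posterior probability ≈ 0.2794

P(black|Bag 1) = 0.4; P(black|Bag 2) = 0.5294; P(black|Bag 3) = 0.6667.
Prior × likelihood for each source: 0.29·0.4=0.1160, 0.29·0.5294=0.1535, 0.42·0.6667=0.2800. Summing gives P(black) = 0.54953.
P(Bag 2 | black) = 0.1535 / 0.54953 = 0.2794.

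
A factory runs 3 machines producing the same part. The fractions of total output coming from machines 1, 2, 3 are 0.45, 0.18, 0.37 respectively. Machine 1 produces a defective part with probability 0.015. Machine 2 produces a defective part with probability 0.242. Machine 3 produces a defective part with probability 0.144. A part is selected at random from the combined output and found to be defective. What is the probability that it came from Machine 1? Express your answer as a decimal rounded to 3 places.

Posterior probability ≈ 0.065

P(defective|M1) = 0.015; P(defective|M2) = 0.242; P(defective|M3) = 0.144.
Prior × likelihood for each source: 0.45·0.015=0.006750, 0.18·0.242=0.04356, 0.37·0.144=0.05328. Summing gives P(defective) = 0.10359.
P(Machine 1 | defective) = 0.006750 / 0.10359 = 0.065.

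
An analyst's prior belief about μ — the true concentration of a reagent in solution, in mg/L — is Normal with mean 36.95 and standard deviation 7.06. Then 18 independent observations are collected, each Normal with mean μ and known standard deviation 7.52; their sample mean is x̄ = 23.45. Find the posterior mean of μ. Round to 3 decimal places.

Posterior mean ≈ 24.250

With known σ, the Normal prior is conjugate. Weight on the data is w = (n/σ²)/(n/σ² + 1/τ₀²) = 0.318300/(0.318300+0.0200628) = 0.94071.
Posterior mean = w·x̄ + (1−w)·μ₀ = 0.94071·23.45 + 0.059294·36.95 = 24.250.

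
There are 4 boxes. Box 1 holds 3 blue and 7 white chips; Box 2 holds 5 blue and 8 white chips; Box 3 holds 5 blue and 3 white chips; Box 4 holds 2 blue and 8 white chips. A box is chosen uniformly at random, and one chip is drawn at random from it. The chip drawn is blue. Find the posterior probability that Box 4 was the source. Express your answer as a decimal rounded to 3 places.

Posterior probability ≈ 0.132

P(blue|Box 1) = 0.3; P(blue|Box 2) = 0.3846; P(blue|Box 3) = 0.625; P(blue|Box 4) = 0.2.
Prior × likelihood for each source: 0.25·0.3=0.07500, 0.25·0.3846=0.09615, 0.25·0.625=0.1562, 0.25·0.2=0.05000. Summing gives P(blue) = 0.37740.
P(Box 4 | blue) = 0.05000 / 0.37740 = 0.132.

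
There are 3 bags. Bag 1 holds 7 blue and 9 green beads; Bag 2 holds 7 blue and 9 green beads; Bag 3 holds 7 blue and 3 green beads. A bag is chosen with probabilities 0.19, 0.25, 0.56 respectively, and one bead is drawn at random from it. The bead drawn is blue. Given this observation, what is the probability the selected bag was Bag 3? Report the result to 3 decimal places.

Posterior probability ≈ 0.671

P(blue|Bag 1) = 0.4375; P(blue|Bag 2) = 0.4375; P(blue|Bag 3) = 0.7.
Prior × likelihood for each source: 0.19·0.4375=0.08313, 0.25·0.4375=0.1094, 0.56·0.7=0.3920. Summing gives P(blue) = 0.58450.
P(Bag 3 | blue) = 0.3920 / 0.58450 = 0.671.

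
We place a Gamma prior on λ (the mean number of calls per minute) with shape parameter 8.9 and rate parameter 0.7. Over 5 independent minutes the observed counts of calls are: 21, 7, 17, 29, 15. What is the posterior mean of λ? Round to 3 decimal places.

The Poisson likelihood adds the total count to the shape and the number of exposure periods to the rate. Here ∑xᵢ = 89 and n = 5, so shape 8.9→97.9 and rate 0.7→5.7.
Posterior mean = shape/rate = 97.9/5.7 = 17.175.

Posterior mean ≈ 17.175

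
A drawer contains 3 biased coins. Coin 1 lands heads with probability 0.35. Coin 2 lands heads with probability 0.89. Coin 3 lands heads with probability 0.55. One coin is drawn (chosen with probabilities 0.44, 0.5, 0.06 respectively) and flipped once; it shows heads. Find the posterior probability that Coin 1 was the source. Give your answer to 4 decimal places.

P(heads|C1) = 0.35; P(heads|C2) = 0.89; P(heads|C3) = 0.55.
Prior × likelihood for each source: 0.44·0.35=0.1540, 0.5·0.89=0.4450, 0.06·0.55=0.03300. Summing gives P(heads) = 0.63200.
P(Coin 1 | heads) = 0.1540 / 0.63200 = 0.2437.

Posterior probability ≈ 0.2437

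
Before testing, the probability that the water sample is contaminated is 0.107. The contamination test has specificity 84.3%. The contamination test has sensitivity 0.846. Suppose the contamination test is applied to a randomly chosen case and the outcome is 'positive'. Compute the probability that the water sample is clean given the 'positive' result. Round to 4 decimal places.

Write H for 'the water sample is contaminated'. Prior odds H:¬H = 0.107/0.893 = 0.11982. For the 'positive' outcome, the likelihood ratio is 0.846/0.157 = 5.3885.
Posterior odds = 0.11982 × 5.3885 = 0.64566, so P(H|E) = 0.64566/(1+0.64566) = 0.3923. Then P(¬H|E) = 1 − 0.3923 = 0.6077.

P(¬H | E) ≈ 0.6077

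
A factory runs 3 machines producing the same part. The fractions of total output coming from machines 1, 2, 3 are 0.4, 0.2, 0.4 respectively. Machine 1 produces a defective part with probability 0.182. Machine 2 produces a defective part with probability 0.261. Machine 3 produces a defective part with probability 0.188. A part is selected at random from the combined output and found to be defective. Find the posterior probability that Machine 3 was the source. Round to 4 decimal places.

P(defective|M1) = 0.182; P(defective|M2) = 0.261; P(defective|M3) = 0.188.
Prior × likelihood for each source: 0.4·0.182=0.07280, 0.2·0.261=0.05220, 0.4·0.188=0.07520. Summing gives P(defective) = 0.20020.
P(Machine 3 | defective) = 0.07520 / 0.20020 = 0.3756.

Posterior probability ≈ 0.3756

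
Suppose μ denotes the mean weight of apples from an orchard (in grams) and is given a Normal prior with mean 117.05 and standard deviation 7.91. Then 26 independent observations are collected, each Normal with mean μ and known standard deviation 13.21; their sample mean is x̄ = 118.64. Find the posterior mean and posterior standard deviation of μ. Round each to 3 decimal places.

Posterior mean ≈ 118.486; posterior SD ≈ 2.462

Prior precision 1/τ₀² = 1/7.91² = 0.0159826; data precision n/σ² = 26/13.21² = 0.148994.
Posterior precision = 0.0159826 + 0.148994 = 0.164976, giving posterior SD = 1/√0.164976 = 2.462.
Posterior mean = (0.0159826·117.05 + 0.148994·118.64) / 0.164976 = 118.486.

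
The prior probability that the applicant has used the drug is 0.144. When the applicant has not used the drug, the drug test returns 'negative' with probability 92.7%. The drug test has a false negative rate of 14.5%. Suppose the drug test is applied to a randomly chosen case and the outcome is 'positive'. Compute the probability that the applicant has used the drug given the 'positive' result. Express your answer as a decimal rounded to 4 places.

Let H be the event that the applicant has used the drug. P(H) = 0.144, so P(¬H) = 0.856. With E the 'positive' result, P(E|H) = 0.855 and P(E|¬H) = 0.073.
P(E) = 0.855·0.144 + 0.073·0.856 = 0.12312 + 0.062488 = 0.18561.
By Bayes' theorem, P(H|E) = 0.12312 / 0.18561 = 0.6633.

P(H | E) ≈ 0.6633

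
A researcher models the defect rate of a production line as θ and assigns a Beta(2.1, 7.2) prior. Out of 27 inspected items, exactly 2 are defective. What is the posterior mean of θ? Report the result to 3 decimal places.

Posterior mean ≈ 0.113

The binomial likelihood is conjugate to the Beta prior: with 2 successes and 25 failures, the posterior is Beta(2.1+2, 7.2+25) = Beta(4.1, 32.2).
Posterior mean = α/(α+β) = 4.1/36.3 = 0.113.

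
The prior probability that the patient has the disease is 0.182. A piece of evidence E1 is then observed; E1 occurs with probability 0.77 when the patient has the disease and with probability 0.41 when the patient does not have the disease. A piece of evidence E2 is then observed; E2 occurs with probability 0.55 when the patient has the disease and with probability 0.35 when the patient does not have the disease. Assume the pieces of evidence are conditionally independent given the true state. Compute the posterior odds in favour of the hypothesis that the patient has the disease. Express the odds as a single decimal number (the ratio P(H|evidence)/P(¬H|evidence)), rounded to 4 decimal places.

Posterior odds ≈ 0.6566

Prior odds = 0.182/(1−0.182) = 0.22249.
Likelihood ratio for E1 = 0.77/0.41 = 1.8780.
Likelihood ratio for E2 = 0.55/0.35 = 1.5714.
Posterior odds = prior odds × LR₁ × LR₂ = 0.65663.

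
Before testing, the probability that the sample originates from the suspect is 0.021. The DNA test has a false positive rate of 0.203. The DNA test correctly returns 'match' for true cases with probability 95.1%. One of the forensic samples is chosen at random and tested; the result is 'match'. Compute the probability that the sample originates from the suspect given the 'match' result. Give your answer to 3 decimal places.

P(H | E) ≈ 0.091

Write H for 'the sample originates from the suspect'. Prior odds H:¬H = 0.021/0.979 = 0.021450. For the 'match' outcome, the likelihood ratio is 0.951/0.203 = 4.6847.
Posterior odds = 0.021450 × 4.6847 = 0.10049, so P(H|E) = 0.10049/(1+0.10049) = 0.091.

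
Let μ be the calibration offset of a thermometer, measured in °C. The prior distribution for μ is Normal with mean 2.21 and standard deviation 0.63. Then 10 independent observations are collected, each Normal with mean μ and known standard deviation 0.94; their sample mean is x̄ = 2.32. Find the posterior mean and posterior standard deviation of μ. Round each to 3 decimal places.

Posterior mean ≈ 2.300; posterior SD ≈ 0.269

Prior precision 1/τ₀² = 1/0.63² = 2.51953; data precision n/σ² = 10/0.94² = 11.3173.
Posterior precision = 2.51953 + 11.3173 = 13.8369, giving posterior SD = 1/√13.8369 = 0.269.
Posterior mean = (2.51953·2.21 + 11.3173·2.32) / 13.8369 = 2.300.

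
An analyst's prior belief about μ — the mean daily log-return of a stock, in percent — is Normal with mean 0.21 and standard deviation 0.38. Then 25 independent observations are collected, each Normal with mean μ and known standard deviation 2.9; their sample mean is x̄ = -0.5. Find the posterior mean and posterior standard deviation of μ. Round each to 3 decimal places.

Posterior mean ≈ -0.003; posterior SD ≈ 0.318

Prior precision 1/τ₀² = 1/0.38² = 6.92521; data precision n/σ² = 25/2.9² = 2.97265.
Posterior precision = 6.92521 + 2.97265 = 9.89786, giving posterior SD = 1/√9.89786 = 0.318.
Posterior mean = (6.92521·0.21 + 2.97265·-0.5) / 9.89786 = -0.003.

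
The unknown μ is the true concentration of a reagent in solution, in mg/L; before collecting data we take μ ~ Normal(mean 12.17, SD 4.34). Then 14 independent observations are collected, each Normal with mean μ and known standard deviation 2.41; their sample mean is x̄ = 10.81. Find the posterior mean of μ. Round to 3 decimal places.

Prior precision 1/τ₀² = 1/4.34² = 0.0530910; data precision n/σ² = 14/2.41² = 2.41043.
Posterior precision = 0.0530910 + 2.41043 = 2.46352.
Posterior mean = (0.0530910·12.17 + 2.41043·10.81) / 2.46352 = 10.839.

Posterior mean ≈ 10.839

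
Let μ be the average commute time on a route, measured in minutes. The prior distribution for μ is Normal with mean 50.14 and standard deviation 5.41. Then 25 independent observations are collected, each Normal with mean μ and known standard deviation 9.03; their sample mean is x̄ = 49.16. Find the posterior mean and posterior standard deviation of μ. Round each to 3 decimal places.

Posterior mean ≈ 49.258; posterior SD ≈ 1.713

Prior precision 1/τ₀² = 1/5.41² = 0.0341669; data precision n/σ² = 25/9.03² = 0.306595.
Posterior precision = 0.0341669 + 0.306595 = 0.340761, giving posterior SD = 1/√0.340761 = 1.713.
Posterior mean = (0.0341669·50.14 + 0.306595·49.16) / 0.340761 = 49.258.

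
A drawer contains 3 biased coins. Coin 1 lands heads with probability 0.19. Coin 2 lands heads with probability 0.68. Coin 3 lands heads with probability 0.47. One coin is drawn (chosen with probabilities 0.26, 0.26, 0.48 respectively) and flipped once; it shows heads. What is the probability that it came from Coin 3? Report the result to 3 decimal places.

P(heads|C1) = 0.19; P(heads|C2) = 0.68; P(heads|C3) = 0.47.
Prior × likelihood for each source: 0.26·0.19=0.04940, 0.26·0.68=0.1768, 0.48·0.47=0.2256. Summing gives P(heads) = 0.45180.
P(Coin 3 | heads) = 0.2256 / 0.45180 = 0.499.

Posterior probability ≈ 0.499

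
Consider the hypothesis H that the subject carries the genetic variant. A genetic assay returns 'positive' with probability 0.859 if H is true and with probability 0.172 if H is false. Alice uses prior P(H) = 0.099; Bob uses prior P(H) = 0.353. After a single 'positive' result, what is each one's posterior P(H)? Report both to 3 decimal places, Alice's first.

Alice: 0.354; Bob: 0.732

P('+'|H) = 0.859, P('+'|¬H) = 0.172.
Alice: numerator 0.859·0.099 = 0.085041; evidence = 0.085041+0.172·0.901 = 0.24001; posterior = 0.354.
Bob: numerator 0.859·0.353 = 0.30323; evidence = 0.30323+0.172·0.647 = 0.41451; posterior = 0.732.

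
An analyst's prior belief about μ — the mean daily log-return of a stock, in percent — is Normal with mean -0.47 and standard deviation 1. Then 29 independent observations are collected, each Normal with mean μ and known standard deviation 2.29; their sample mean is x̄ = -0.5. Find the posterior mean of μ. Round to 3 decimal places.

With known σ, the Normal prior is conjugate. Weight on the data is w = (n/σ²)/(n/σ² + 1/τ₀²) = 5.53002/(5.53002+1.00000) = 0.84686.
Posterior mean = w·x̄ + (1−w)·μ₀ = 0.84686·-0.5 + 0.15314·-0.47 = -0.495.

Posterior mean ≈ -0.495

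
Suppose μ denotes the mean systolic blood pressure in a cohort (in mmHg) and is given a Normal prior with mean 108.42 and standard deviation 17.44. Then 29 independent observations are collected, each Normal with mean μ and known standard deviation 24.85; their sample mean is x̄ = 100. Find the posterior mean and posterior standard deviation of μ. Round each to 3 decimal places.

Posterior mean ≈ 100.551; posterior SD ≈ 4.461

With known σ, the Normal prior is conjugate. Weight on the data is w = (n/σ²)/(n/σ² + 1/τ₀²) = 0.0469619/(0.0469619+0.00328781) = 0.93457.
Posterior mean = w·x̄ + (1−w)·μ₀ = 0.93457·100 + 0.065430·108.42 = 100.551. Posterior variance = 1/(0.0469619+0.00328781) = 19.9006, so SD = 4.461.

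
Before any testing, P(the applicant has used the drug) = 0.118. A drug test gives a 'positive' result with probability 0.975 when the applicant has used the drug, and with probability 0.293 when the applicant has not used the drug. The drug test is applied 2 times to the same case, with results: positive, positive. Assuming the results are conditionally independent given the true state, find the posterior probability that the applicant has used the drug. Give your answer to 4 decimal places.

With H the event that the applicant has used the drug, the joint likelihood of the observed sequence is P(data|H) = 0.975·0.975 = 0.95062 and P(data|¬H) = 0.293·0.293 = 0.085849.
Bayes: P(H|data) = 0.118·0.95062 / (0.118·0.95062 + 0.882·0.085849) = 0.11217/0.18789 = 0.5970.

Posterior P(H) ≈ 0.5970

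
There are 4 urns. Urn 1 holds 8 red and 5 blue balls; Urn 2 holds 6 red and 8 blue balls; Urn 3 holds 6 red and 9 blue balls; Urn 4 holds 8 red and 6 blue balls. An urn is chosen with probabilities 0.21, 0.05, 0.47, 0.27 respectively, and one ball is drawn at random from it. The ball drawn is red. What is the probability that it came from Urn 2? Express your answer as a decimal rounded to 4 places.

Posterior probability ≈ 0.0435

P(red|Urn 1) = 0.6154; P(red|Urn 2) = 0.4286; P(red|Urn 3) = 0.4; P(red|Urn 4) = 0.5714.
Prior × likelihood for each source: 0.21·0.6154=0.1292, 0.05·0.4286=0.02143, 0.47·0.4=0.1880, 0.27·0.5714=0.1543. Summing gives P(red) = 0.49295.
P(Urn 2 | red) = 0.02143 / 0.49295 = 0.0435.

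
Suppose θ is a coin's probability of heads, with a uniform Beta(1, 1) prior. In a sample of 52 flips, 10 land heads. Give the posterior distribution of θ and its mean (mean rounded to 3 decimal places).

Observing 10 successes and 42 failures updates Beta(1, 1) by adding the success and failure counts to the two shape parameters: α = 1+10 = 11, β = 1+42 = 43.
Posterior mean = α/(α+β) = 11/54 = 0.204.

Posterior: Beta(11, 43); mean ≈ 0.204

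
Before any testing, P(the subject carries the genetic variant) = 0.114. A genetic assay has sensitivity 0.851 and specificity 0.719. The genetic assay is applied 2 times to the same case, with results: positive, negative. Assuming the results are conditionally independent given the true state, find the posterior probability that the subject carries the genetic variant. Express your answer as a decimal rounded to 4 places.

Let H be the event that the subject carries the genetic variant; start with P(H) = 0.114. P('positive'|H) = 0.851, P('positive'|¬H) = 0.281.
Update on result 1 ('positive'): P(H) ← 0.851·0.1140 / (0.851·0.1140 + 0.281·0.8860) = 0.097014/0.34598 = 0.2804.
Update on result 2 ('negative'): P(H) ← 0.149·0.2804 / (0.149·0.2804 + 0.719·0.7196) = 0.041780/0.55917 = 0.0747.

Posterior P(H) ≈ 0.0747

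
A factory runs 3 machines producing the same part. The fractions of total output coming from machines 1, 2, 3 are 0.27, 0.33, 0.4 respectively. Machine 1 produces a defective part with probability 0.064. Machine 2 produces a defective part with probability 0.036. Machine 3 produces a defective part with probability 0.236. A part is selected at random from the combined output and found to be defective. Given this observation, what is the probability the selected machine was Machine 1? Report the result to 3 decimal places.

Posterior probability ≈ 0.140

Tabulate prior·likelihood by source: [1] prior 0.27, lik 0.064, product 0.01728; [2] prior 0.33, lik 0.036, product 0.01188; [3] prior 0.4, lik 0.236, product 0.09440.
Normalizing constant = 0.12356; the posterior for Machine 1 is its product over the sum, 0.01728/0.12356 = 0.140.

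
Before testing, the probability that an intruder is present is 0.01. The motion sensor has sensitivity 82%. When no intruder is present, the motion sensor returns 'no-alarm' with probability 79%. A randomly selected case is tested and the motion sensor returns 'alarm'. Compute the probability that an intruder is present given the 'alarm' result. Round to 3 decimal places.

P(H | E) ≈ 0.038

Write H for 'an intruder is present'. Prior odds H:¬H = 0.01/0.99 = 0.010101. For the 'alarm' outcome, the likelihood ratio is 0.82/0.21 = 3.9048.
Posterior odds = 0.010101 × 3.9048 = 0.039442, so P(H|E) = 0.039442/(1+0.039442) = 0.038.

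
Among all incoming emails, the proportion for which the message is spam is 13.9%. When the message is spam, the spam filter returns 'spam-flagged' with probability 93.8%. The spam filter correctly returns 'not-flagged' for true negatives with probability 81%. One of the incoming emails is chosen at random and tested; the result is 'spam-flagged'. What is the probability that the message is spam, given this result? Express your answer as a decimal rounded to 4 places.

Let H be the event that the message is spam. P(H) = 0.139, so P(¬H) = 0.861. With E the 'spam-flagged' result, P(E|H) = 0.938 and P(E|¬H) = 0.19.
P(E) = 0.938·0.139 + 0.19·0.861 = 0.13038 + 0.16359 = 0.29397.
By Bayes' theorem, P(H|E) = 0.13038 / 0.29397 = 0.4435.

P(H | E) ≈ 0.4435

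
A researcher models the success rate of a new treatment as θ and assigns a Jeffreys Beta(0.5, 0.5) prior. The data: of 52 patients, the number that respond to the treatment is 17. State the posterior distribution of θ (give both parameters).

Posterior: Beta(17.5, 35.5)

The binomial likelihood is conjugate to the Beta prior: with 17 successes and 35 failures, the posterior is Beta(0.5+17, 0.5+35) = Beta(17.5, 35.5).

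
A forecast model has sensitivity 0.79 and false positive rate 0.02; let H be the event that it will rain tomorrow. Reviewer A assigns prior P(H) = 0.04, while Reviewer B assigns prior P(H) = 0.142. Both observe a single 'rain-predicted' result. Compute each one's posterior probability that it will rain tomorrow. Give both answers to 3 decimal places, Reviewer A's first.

The likelihood ratio for a 'rain-predicted' result is 0.79/0.02 = 39.500.
Reviewer A: prior odds 0.04/0.96 = 0.041667; posterior odds 1.6458; posterior probability 0.622.
Reviewer B: prior odds 0.142/0.858 = 0.16550; posterior odds 6.5373; posterior probability 0.867.

Reviewer A: 0.622; Reviewer B: 0.867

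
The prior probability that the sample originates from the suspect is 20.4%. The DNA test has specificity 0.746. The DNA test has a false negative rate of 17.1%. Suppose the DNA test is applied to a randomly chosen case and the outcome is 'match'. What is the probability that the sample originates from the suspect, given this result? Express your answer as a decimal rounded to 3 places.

Let H be the event that the sample originates from the suspect. P(H) = 0.204, so P(¬H) = 0.796. With E the 'match' result, P(E|H) = 0.829 and P(E|¬H) = 0.254.
P(E) = 0.829·0.204 + 0.254·0.796 = 0.16912 + 0.20218 = 0.37130.
By Bayes' theorem, P(H|E) = 0.16912 / 0.37130 = 0.455.

P(H | E) ≈ 0.455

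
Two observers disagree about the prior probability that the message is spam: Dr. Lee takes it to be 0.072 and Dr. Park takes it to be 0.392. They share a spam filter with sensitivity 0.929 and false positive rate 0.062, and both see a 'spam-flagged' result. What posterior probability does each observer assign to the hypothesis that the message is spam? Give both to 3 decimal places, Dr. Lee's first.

P('+'|H) = 0.929, P('+'|¬H) = 0.062.
Dr. Lee: numerator 0.929·0.072 = 0.066888; evidence = 0.066888+0.062·0.928 = 0.12442; posterior = 0.538.
Dr. Park: numerator 0.929·0.392 = 0.36417; evidence = 0.36417+0.062·0.608 = 0.40186; posterior = 0.906.

Dr. Lee: 0.538; Dr. Park: 0.906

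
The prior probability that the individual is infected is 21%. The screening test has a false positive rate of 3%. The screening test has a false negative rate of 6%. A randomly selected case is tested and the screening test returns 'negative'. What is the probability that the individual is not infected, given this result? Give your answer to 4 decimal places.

P(¬H | E) ≈ 0.9838

Write H for 'the individual is infected'. Prior odds H:¬H = 0.21/0.79 = 0.26582. For the 'negative' outcome, the likelihood ratio is 0.06/0.97 = 0.061856.
Posterior odds = 0.26582 × 0.061856 = 0.016443, so P(H|E) = 0.016443/(1+0.016443) = 0.0162. Then P(¬H|E) = 1 − 0.0162 = 0.9838.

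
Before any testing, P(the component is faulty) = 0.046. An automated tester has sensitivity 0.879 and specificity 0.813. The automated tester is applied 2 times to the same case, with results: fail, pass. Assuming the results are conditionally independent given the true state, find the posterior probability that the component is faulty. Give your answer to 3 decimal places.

Posterior P(H) ≈ 0.033

Let H be the event that the component is faulty; start with P(H) = 0.046. P('fail'|H) = 0.879, P('fail'|¬H) = 0.187.
Update on result 1 ('fail'): P(H) ← 0.879·0.0460 / (0.879·0.0460 + 0.187·0.9540) = 0.040434/0.21883 = 0.1848.
Update on result 2 ('pass'): P(H) ← 0.121·0.1848 / (0.121·0.1848 + 0.813·0.8152) = 0.022357/0.68514 = 0.0326.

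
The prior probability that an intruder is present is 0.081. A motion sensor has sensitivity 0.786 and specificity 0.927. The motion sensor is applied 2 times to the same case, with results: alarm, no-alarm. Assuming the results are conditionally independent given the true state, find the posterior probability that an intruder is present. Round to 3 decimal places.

Posterior P(H) ≈ 0.180

With H the event that an intruder is present, the joint likelihood of the observed sequence is P(data|H) = 0.786·0.214 = 0.16820 and P(data|¬H) = 0.073·0.927 = 0.067671.
Bayes: P(H|data) = 0.081·0.16820 / (0.081·0.16820 + 0.919·0.067671) = 0.013625/0.075814 = 0.1797.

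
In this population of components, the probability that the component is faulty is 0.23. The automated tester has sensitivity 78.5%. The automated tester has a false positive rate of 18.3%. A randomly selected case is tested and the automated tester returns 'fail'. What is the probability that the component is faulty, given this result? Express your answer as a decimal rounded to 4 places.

Let H be the event that the component is faulty. P(H) = 0.23, so P(¬H) = 0.77. With E the 'fail' result, P(E|H) = 0.785 and P(E|¬H) = 0.183.
P(E) = 0.785·0.23 + 0.183·0.77 = 0.18055 + 0.14091 = 0.32146.
By Bayes' theorem, P(H|E) = 0.18055 / 0.32146 = 0.5617.

P(H | E) ≈ 0.5617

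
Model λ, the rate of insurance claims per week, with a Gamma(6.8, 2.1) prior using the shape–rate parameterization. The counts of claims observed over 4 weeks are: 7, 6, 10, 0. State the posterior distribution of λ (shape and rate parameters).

The Poisson likelihood adds the total count to the shape and the number of exposure periods to the rate. Here ∑xᵢ = 23 and n = 4, so shape 6.8→29.8 and rate 2.1→6.1.

Posterior: Gamma(shape=29.8, rate=6.1)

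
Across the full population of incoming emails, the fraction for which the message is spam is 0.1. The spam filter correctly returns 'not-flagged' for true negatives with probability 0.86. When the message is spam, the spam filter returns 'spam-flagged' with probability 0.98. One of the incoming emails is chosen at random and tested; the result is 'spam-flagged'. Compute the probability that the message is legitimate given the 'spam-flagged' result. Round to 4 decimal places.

Let H be the event that the message is spam. P(H) = 0.1, so P(¬H) = 0.9. With E the 'spam-flagged' result, P(E|H) = 0.98 and P(E|¬H) = 0.14.
P(E) = 0.98·0.1 + 0.14·0.9 = 0.098000 + 0.12600 = 0.22400.
By Bayes' theorem, P(H|E) = 0.098000 / 0.22400 = 0.4375. Hence P(¬H|E) = 1 − 0.4375 = 0.5625.

P(¬H | E) ≈ 0.5625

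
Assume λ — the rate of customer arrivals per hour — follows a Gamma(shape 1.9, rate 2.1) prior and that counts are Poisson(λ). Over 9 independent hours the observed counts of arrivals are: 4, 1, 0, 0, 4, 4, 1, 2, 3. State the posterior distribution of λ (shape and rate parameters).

The Poisson likelihood adds the total count to the shape and the number of exposure periods to the rate. Here ∑xᵢ = 19 and n = 9, so shape 1.9→20.9 and rate 2.1→11.1.

Posterior: Gamma(shape=20.9, rate=11.1)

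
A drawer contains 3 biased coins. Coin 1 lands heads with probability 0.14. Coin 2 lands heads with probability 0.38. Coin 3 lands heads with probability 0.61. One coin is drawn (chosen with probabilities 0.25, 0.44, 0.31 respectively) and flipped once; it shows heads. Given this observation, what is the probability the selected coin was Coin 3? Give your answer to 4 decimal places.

Tabulate prior·likelihood by source: [1] prior 0.25, lik 0.14, product 0.03500; [2] prior 0.44, lik 0.38, product 0.1672; [3] prior 0.31, lik 0.61, product 0.1891.
Normalizing constant = 0.39130; the posterior for Coin 3 is its product over the sum, 0.1891/0.39130 = 0.4833.

Posterior probability ≈ 0.4833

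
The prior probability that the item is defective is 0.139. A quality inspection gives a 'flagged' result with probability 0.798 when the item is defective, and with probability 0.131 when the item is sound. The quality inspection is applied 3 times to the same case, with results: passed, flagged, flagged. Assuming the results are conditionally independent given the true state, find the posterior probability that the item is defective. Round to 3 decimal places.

Posterior P(H) ≈ 0.582

Let H be the event that the item is defective; start with P(H) = 0.139. P('flagged'|H) = 0.798, P('flagged'|¬H) = 0.131.
Update on result 1 ('passed'): P(H) ← 0.202·0.1390 / (0.202·0.1390 + 0.869·0.8610) = 0.028078/0.77629 = 0.0362.
Update on result 2 ('flagged'): P(H) ← 0.798·0.0362 / (0.798·0.0362 + 0.131·0.9638) = 0.028863/0.15513 = 0.1861.
Update on result 3 ('flagged'): P(H) ← 0.798·0.1861 / (0.798·0.1861 + 0.131·0.8139) = 0.14848/0.25511 = 0.5820.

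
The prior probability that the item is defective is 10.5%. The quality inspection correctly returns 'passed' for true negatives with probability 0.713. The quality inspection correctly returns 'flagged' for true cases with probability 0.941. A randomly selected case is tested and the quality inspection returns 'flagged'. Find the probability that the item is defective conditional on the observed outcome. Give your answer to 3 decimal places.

Write H for 'the item is defective'. Prior odds H:¬H = 0.105/0.895 = 0.11732. For the 'flagged' outcome, the likelihood ratio is 0.941/0.287 = 3.2787.
Posterior odds = 0.11732 × 3.2787 = 0.38466, so P(H|E) = 0.38466/(1+0.38466) = 0.278.

P(H | E) ≈ 0.278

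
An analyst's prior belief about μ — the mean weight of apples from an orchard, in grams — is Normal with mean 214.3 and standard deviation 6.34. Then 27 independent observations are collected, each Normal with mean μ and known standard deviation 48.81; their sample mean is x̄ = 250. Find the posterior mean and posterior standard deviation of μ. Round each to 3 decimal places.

Posterior mean ≈ 225.473; posterior SD ≈ 5.255

Prior precision 1/τ₀² = 1/6.34² = 0.0248783; data precision n/σ² = 27/48.81² = 0.0113330.
Posterior precision = 0.0248783 + 0.0113330 = 0.0362114, giving posterior SD = 1/√0.0362114 = 5.255.
Posterior mean = (0.0248783·214.3 + 0.0113330·250) / 0.0362114 = 225.473.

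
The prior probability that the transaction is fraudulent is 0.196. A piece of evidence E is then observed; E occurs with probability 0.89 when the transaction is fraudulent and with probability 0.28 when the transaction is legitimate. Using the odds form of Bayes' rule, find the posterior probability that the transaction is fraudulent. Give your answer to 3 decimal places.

Posterior probability ≈ 0.437

Prior odds = 0.196/(1−0.196) = 0.24378.
Likelihood ratio for E = 0.89/0.28 = 3.1786.
Posterior odds = prior odds × LR = 0.77488.
Posterior probability = odds/(1+odds) = 0.77488/1.7749 = 0.437.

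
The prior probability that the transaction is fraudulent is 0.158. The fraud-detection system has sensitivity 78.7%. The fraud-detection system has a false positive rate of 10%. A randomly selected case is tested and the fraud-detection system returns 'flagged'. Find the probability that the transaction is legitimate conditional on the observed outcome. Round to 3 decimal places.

Let H be the event that the transaction is fraudulent. P(H) = 0.158, so P(¬H) = 0.842. With E the 'flagged' result, P(E|H) = 0.787 and P(E|¬H) = 0.1.
P(E) = 0.787·0.158 + 0.1·0.842 = 0.12435 + 0.084200 = 0.20855.
By Bayes' theorem, P(H|E) = 0.12435 / 0.20855 = 0.596. Hence P(¬H|E) = 1 − 0.596 = 0.404.

P(¬H | E) ≈ 0.404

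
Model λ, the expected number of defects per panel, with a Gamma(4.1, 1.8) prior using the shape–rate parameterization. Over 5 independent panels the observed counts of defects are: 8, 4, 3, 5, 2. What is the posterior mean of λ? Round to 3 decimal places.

The Poisson likelihood adds the total count to the shape and the number of exposure periods to the rate. Here ∑xᵢ = 22 and n = 5, so shape 4.1→26.1 and rate 1.8→6.8.
E[λ | data] = 26.1/6.8 = 3.838.

Posterior mean ≈ 3.838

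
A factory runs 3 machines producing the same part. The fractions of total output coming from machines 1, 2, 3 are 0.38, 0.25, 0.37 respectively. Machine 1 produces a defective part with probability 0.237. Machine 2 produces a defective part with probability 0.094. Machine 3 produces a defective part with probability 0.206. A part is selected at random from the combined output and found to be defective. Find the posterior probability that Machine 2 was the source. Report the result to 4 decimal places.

Tabulate prior·likelihood by source: [1] prior 0.38, lik 0.237, product 0.09006; [2] prior 0.25, lik 0.094, product 0.02350; [3] prior 0.37, lik 0.206, product 0.07622.
Normalizing constant = 0.18978; the posterior for Machine 2 is its product over the sum, 0.02350/0.18978 = 0.1238.

Posterior probability ≈ 0.1238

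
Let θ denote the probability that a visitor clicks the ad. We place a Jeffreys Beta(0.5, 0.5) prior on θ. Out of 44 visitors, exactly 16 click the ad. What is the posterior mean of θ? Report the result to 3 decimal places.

Observing 16 successes and 28 failures updates Beta(0.5, 0.5) by adding the success and failure counts to the two shape parameters: α = 0.5+16 = 16.5, β = 0.5+28 = 28.5.
E[θ | data] = 16.5/(16.5+28.5) = 0.367.

Posterior mean ≈ 0.367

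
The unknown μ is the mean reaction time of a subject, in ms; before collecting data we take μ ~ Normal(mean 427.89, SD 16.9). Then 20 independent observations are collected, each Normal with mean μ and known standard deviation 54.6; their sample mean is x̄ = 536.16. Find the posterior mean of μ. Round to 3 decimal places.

With known σ, the Normal prior is conjugate. Weight on the data is w = (n/σ²)/(n/σ² + 1/τ₀²) = 0.00670880/(0.00670880+0.00350128) = 0.65708.
Posterior mean = w·x̄ + (1−w)·μ₀ = 0.65708·536.16 + 0.34292·427.89 = 499.032.

Posterior mean ≈ 499.032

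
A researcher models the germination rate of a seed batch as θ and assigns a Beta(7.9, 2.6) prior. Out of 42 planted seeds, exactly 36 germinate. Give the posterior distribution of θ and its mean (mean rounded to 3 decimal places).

Observing 36 successes and 6 failures updates Beta(7.9, 2.6) by adding the success and failure counts to the two shape parameters: α = 7.9+36 = 43.9, β = 2.6+6 = 8.6.
E[θ | data] = 43.9/(43.9+8.6) = 0.836.

Posterior: Beta(43.9, 8.6); mean ≈ 0.836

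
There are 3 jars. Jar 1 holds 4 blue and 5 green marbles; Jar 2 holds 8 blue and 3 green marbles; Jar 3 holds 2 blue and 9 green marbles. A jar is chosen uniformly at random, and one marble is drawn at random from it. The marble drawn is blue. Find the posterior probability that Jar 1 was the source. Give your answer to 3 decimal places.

Posterior probability ≈ 0.328

P(blue|Jar 1) = 0.4444; P(blue|Jar 2) = 0.7273; P(blue|Jar 3) = 0.1818.
Prior × likelihood for each source: 0.333333·0.4444=0.1481, 0.333333·0.7273=0.2424, 0.333333·0.1818=0.06061. Summing gives P(blue) = 0.45118.
P(Jar 1 | blue) = 0.1481 / 0.45118 = 0.328.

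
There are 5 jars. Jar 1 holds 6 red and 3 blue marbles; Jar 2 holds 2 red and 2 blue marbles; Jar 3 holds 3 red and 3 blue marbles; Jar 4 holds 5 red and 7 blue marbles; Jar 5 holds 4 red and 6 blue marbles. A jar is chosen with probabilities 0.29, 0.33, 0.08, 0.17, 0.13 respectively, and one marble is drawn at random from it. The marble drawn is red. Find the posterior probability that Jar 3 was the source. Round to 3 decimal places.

Posterior probability ≈ 0.077

Tabulate prior·likelihood by source: [1] prior 0.29, lik 0.6667, product 0.1933; [2] prior 0.33, lik 0.5, product 0.1650; [3] prior 0.08, lik 0.5, product 0.04000; [4] prior 0.17, lik 0.4167, product 0.07083; [5] prior 0.13, lik 0.4, product 0.05200.
Normalizing constant = 0.52117; the posterior for Jar 3 is its product over the sum, 0.04000/0.52117 = 0.077.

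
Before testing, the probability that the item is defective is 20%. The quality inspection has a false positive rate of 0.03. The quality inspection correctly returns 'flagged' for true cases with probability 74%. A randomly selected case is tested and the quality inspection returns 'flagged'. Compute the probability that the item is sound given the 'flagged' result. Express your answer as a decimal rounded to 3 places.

P(¬H | E) ≈ 0.140

Write H for 'the item is defective'. Prior odds H:¬H = 0.2/0.8 = 0.25000. For the 'flagged' outcome, the likelihood ratio is 0.74/0.03 = 24.667.
Posterior odds = 0.25000 × 24.667 = 6.1667, so P(H|E) = 6.1667/(1+6.1667) = 0.860. Then P(¬H|E) = 1 − 0.860 = 0.140.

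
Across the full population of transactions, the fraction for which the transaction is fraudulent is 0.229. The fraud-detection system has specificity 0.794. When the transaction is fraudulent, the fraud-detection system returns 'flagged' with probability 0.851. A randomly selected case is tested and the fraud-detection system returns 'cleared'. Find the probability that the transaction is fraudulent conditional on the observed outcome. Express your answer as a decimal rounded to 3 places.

Let H be the event that the transaction is fraudulent. P(H) = 0.229, so P(¬H) = 0.771. With E the 'cleared' result, P(E|H) = 0.149 and P(E|¬H) = 0.794.
P(E) = 0.149·0.229 + 0.794·0.771 = 0.034121 + 0.61217 = 0.64629.
By Bayes' theorem, P(H|E) = 0.034121 / 0.64629 = 0.053.

P(H | E) ≈ 0.053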